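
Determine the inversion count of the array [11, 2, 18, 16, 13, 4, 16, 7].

Finding inversions in [11, 2, 18, 16, 13, 4, 16, 7]:

(0, 1): arr[0]=11 > arr[1]=2
(0, 5): arr[0]=11 > arr[5]=4
(0, 7): arr[0]=11 > arr[7]=7
(2, 3): arr[2]=18 > arr[3]=16
(2, 4): arr[2]=18 > arr[4]=13
(2, 5): arr[2]=18 > arr[5]=4
(2, 6): arr[2]=18 > arr[6]=16
(2, 7): arr[2]=18 > arr[7]=7
(3, 4): arr[3]=16 > arr[4]=13
(3, 5): arr[3]=16 > arr[5]=4
(3, 7): arr[3]=16 > arr[7]=7
(4, 5): arr[4]=13 > arr[5]=4
(4, 7): arr[4]=13 > arr[7]=7
(6, 7): arr[6]=16 > arr[7]=7

Total inversions: 14

The array has 14 inversion(s): (0,1), (0,5), (0,7), (2,3), (2,4), (2,5), (2,6), (2,7), (3,4), (3,5), (3,7), (4,5), (4,7), (6,7). Each pair (i,j) satisfies i < j and arr[i] > arr[j].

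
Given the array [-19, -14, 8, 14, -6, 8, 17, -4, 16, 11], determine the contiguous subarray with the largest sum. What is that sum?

Using Kadane's algorithm on [-19, -14, 8, 14, -6, 8, 17, -4, 16, 11]:

Scanning through the array:
Position 1 (value -14): max_ending_here = -14, max_so_far = -14
Position 2 (value 8): max_ending_here = 8, max_so_far = 8
Position 3 (value 14): max_ending_here = 22, max_so_far = 22
Position 4 (value -6): max_ending_here = 16, max_so_far = 22
Position 5 (value 8): max_ending_here = 24, max_so_far = 24
Position 6 (value 17): max_ending_here = 41, max_so_far = 41
Position 7 (value -4): max_ending_here = 37, max_so_far = 41
Position 8 (value 16): max_ending_here = 53, max_so_far = 53
Position 9 (value 11): max_ending_here = 64, max_so_far = 64

Maximum subarray: [8, 14, -6, 8, 17, -4, 16, 11]
Maximum sum: 64

The maximum subarray is [8, 14, -6, 8, 17, -4, 16, 11] with sum 64. This subarray runs from index 2 to index 9.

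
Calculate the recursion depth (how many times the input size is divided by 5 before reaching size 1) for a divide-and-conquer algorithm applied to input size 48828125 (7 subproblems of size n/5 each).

For divide and conquer with division factor 5:

Problem sizes at each level:
Level 0: 48828125
Level 1: 9765625
Level 2: 1953125
Level 3: 390625
Level 4: 78125
Level 5: 15625
Level 6: 3125
Level 7: 625
Level 8: 125
Level 9: 25
Level 10: 5
Level 11: 1

The root is level 0 and the size-1 base case is level 11 (the tree spans levels 0 through 11, i.e. 12 levels counting the root), so the depth is the number of divisions: log_5(48828125) = 11

The recursion tree depth is log_5(48828125) = 11. At each level, the problem size is divided by 5, so it takes 11 divisions to reduce to a base case of size 1. The algorithm makes 7 recursive calls at each level.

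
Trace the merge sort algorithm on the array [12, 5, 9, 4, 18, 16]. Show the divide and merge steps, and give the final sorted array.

Merge sort trace:

Split: [12, 5, 9, 4, 18, 16] -> [12, 5, 9] and [4, 18, 16]
  Split: [12, 5, 9] -> [12] and [5, 9]
    Split: [5, 9] -> [5] and [9]
    Merge: [5] + [9] -> [5, 9]
  Merge: [12] + [5, 9] -> [5, 9, 12]
  Split: [4, 18, 16] -> [4] and [18, 16]
    Split: [18, 16] -> [18] and [16]
    Merge: [18] + [16] -> [16, 18]
  Merge: [4] + [16, 18] -> [4, 16, 18]
Merge: [5, 9, 12] + [4, 16, 18] -> [4, 5, 9, 12, 16, 18]

Final sorted array: [4, 5, 9, 12, 16, 18]

The merge sort proceeds by recursively splitting the array and merging sorted halves.
After all merges, the sorted array is [4, 5, 9, 12, 16, 18].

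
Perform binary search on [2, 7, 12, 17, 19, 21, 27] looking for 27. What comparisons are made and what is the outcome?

Binary search for 27 in [2, 7, 12, 17, 19, 21, 27]:

lo=0, hi=6, mid=3, arr[mid]=17 -> 17 < 27, search right half
lo=4, hi=6, mid=5, arr[mid]=21 -> 21 < 27, search right half
lo=6, hi=6, mid=6, arr[mid]=27 -> Found target at index 6!

Binary search finds 27 at index 6 after 3 comparisons. The search repeatedly halves the search space by comparing with the middle element.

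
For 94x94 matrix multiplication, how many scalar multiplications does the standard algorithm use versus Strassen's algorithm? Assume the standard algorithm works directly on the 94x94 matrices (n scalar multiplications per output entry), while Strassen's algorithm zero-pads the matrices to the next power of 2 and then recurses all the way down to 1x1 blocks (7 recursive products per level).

Matrix multiplication for 94x94 matrices:

Strassen's algorithm requires power-of-2 dimensions. Pad 94x94 to 128x128 (next power of 2).

Standard algorithm: 94^3 = 830584 multiplications
Strassen's algorithm: 7^(log2(128)) = 7^7 = 823543 multiplications
Savings: 830584 - 823543 = 7041 multiplications

Standard: 830584 multiplications (94^3). Strassen: 823543 multiplications (7^7, after padding to 128x128). Strassen reduces 8 recursive multiplications to 7 at each level.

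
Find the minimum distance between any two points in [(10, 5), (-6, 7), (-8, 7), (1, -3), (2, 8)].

Computing all pairwise distances among 5 points:

d((10, 5), (-6, 7)) = 16.1245
d((10, 5), (-8, 7)) = 18.1108
d((10, 5), (1, -3)) = 12.0416
d((10, 5), (2, 8)) = 8.544
d((-6, 7), (-8, 7)) = 2.0 <-- minimum
d((-6, 7), (1, -3)) = 12.2066
d((-6, 7), (2, 8)) = 8.0623
d((-8, 7), (1, -3)) = 13.4536
d((-8, 7), (2, 8)) = 10.0499
d((1, -3), (2, 8)) = 11.0454

Closest pair: (-6, 7) and (-8, 7) with distance 2.0

The closest pair is (-6, 7) and (-8, 7) with Euclidean distance 2.0. For 5 points, brute-force pairwise comparison is shown above. For large n, the divide-and-conquer algorithm (sort by x, recurse on halves, check the dividing strip) achieves O(n log n).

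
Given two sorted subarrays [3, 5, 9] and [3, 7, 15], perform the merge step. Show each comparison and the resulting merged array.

Merging process:

Compare 3 vs 3: take 3 from left. Merged: [3]
Compare 5 vs 3: take 3 from right. Merged: [3, 3]
Compare 5 vs 7: take 5 from left. Merged: [3, 3, 5]
Compare 9 vs 7: take 7 from right. Merged: [3, 3, 5, 7]
Compare 9 vs 15: take 9 from left. Merged: [3, 3, 5, 7, 9]
Append remaining from right: [15]. Merged: [3, 3, 5, 7, 9, 15]

Final merged array: [3, 3, 5, 7, 9, 15]
Total comparisons: 5

The merged array is [3, 3, 5, 7, 9, 15], requiring 5 comparisons. The merge step runs in O(n) time where n is the total number of elements.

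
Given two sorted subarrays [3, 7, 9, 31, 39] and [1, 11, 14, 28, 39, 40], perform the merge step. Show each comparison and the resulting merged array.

Merging process:

Compare 3 vs 1: take 1 from right. Merged: [1]
Compare 3 vs 11: take 3 from left. Merged: [1, 3]
Compare 7 vs 11: take 7 from left. Merged: [1, 3, 7]
Compare 9 vs 11: take 9 from left. Merged: [1, 3, 7, 9]
Compare 31 vs 11: take 11 from right. Merged: [1, 3, 7, 9, 11]
Compare 31 vs 14: take 14 from right. Merged: [1, 3, 7, 9, 11, 14]
Compare 31 vs 28: take 28 from right. Merged: [1, 3, 7, 9, 11, 14, 28]
Compare 31 vs 39: take 31 from left. Merged: [1, 3, 7, 9, 11, 14, 28, 31]
Compare 39 vs 39: take 39 from left. Merged: [1, 3, 7, 9, 11, 14, 28, 31, 39]
Append remaining from right: [39, 40]. Merged: [1, 3, 7, 9, 11, 14, 28, 31, 39, 39, 40]

Final merged array: [1, 3, 7, 9, 11, 14, 28, 31, 39, 39, 40]
Total comparisons: 9

The merged array is [1, 3, 7, 9, 11, 14, 28, 31, 39, 39, 40], requiring 9 comparisons. The merge step runs in O(n) time where n is the total number of elements.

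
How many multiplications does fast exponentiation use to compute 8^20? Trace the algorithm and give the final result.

Computing 8^20 by squaring (build up from 8^1; each line after the first costs one multiplication):

8^1 = 8
8^2 = (8^1)^2 = 8^2 = 64
8^4 = (8^2)^2 = 64^2 = 4096
8^5 = 8 * 8^4 = 8 * 4096 = 32768
8^10 = (8^5)^2 = 32768^2 = 1073741824
8^20 = (8^10)^2 = 1073741824^2 = 1152921504606846976

Result: 1152921504606846976
Multiplications needed: 5 (5 lines after 8^1)

8^20 = 1152921504606846976. Using exponentiation by squaring, this requires 5 multiplications. The key idea: if the exponent is even, square the half-power; if odd, multiply by the base once.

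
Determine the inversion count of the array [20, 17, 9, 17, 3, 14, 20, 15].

Finding inversions in [20, 17, 9, 17, 3, 14, 20, 15]:

(0, 1): arr[0]=20 > arr[1]=17
(0, 2): arr[0]=20 > arr[2]=9
(0, 3): arr[0]=20 > arr[3]=17
(0, 4): arr[0]=20 > arr[4]=3
(0, 5): arr[0]=20 > arr[5]=14
(0, 7): arr[0]=20 > arr[7]=15
(1, 2): arr[1]=17 > arr[2]=9
(1, 4): arr[1]=17 > arr[4]=3
(1, 5): arr[1]=17 > arr[5]=14
(1, 7): arr[1]=17 > arr[7]=15
(2, 4): arr[2]=9 > arr[4]=3
(3, 4): arr[3]=17 > arr[4]=3
(3, 5): arr[3]=17 > arr[5]=14
(3, 7): arr[3]=17 > arr[7]=15
(6, 7): arr[6]=20 > arr[7]=15

Total inversions: 15

The array has 15 inversion(s): (0,1), (0,2), (0,3), (0,4), (0,5), (0,7), (1,2), (1,4), (1,5), (1,7), (2,4), (3,4), (3,5), (3,7), (6,7). Each pair (i,j) satisfies i < j and arr[i] > arr[j].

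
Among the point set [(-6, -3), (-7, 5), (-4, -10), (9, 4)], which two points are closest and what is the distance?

Computing all pairwise distances among 4 points:

d((-6, -3), (-7, 5)) = 8.0623
d((-6, -3), (-4, -10)) = 7.2801 <-- minimum
d((-6, -3), (9, 4)) = 16.5529
d((-7, 5), (-4, -10)) = 15.2971
d((-7, 5), (9, 4)) = 16.0312
d((-4, -10), (9, 4)) = 19.105

Closest pair: (-6, -3) and (-4, -10) with distance 7.2801

The closest pair is (-6, -3) and (-4, -10) with Euclidean distance 7.2801. For 4 points, brute-force pairwise comparison is shown above. For large n, the divide-and-conquer algorithm (sort by x, recurse on halves, check the dividing strip) achieves O(n log n).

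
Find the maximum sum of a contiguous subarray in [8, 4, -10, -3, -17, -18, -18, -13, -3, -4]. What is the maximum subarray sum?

Using Kadane's algorithm on [8, 4, -10, -3, -17, -18, -18, -13, -3, -4]:

Scanning through the array:
Position 1 (value 4): max_ending_here = 12, max_so_far = 12
Position 2 (value -10): max_ending_here = 2, max_so_far = 12
Position 3 (value -3): max_ending_here = -1, max_so_far = 12
Position 4 (value -17): max_ending_here = -17, max_so_far = 12
Position 5 (value -18): max_ending_here = -18, max_so_far = 12
Position 6 (value -18): max_ending_here = -18, max_so_far = 12
Position 7 (value -13): max_ending_here = -13, max_so_far = 12
Position 8 (value -3): max_ending_here = -3, max_so_far = 12
Position 9 (value -4): max_ending_here = -4, max_so_far = 12

Maximum subarray: [8, 4]
Maximum sum: 12

The maximum subarray is [8, 4] with sum 12. This subarray runs from index 0 to index 1.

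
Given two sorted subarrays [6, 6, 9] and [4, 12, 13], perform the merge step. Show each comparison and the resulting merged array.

Merging process:

Compare 6 vs 4: take 4 from right. Merged: [4]
Compare 6 vs 12: take 6 from left. Merged: [4, 6]
Compare 6 vs 12: take 6 from left. Merged: [4, 6, 6]
Compare 9 vs 12: take 9 from left. Merged: [4, 6, 6, 9]
Append remaining from right: [12, 13]. Merged: [4, 6, 6, 9, 12, 13]

Final merged array: [4, 6, 6, 9, 12, 13]
Total comparisons: 4

The merged array is [4, 6, 6, 9, 12, 13], requiring 4 comparisons. The merge step runs in O(n) time where n is the total number of elements.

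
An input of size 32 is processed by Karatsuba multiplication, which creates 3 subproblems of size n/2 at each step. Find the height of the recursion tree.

For divide and conquer with division factor 2:

Problem sizes at each level:
Level 0: 32
Level 1: 16
Level 2: 8
Level 3: 4
Level 4: 2
Level 5: 1

The root is level 0 and the size-1 base case is level 5 (the tree spans levels 0 through 5, i.e. 6 levels counting the root), so the depth is the number of divisions: log_2(32) = 5

The recursion tree depth is log_2(32) = 5. At each level, the problem size is divided by 2, so it takes 5 divisions to reduce to a base case of size 1. The algorithm makes 3 recursive calls at each level.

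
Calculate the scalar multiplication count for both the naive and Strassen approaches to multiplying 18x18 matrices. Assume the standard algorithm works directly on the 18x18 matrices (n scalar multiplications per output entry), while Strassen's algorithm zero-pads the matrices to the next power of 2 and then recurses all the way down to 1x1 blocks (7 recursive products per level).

Matrix multiplication for 18x18 matrices:

Strassen's algorithm requires power-of-2 dimensions. Pad 18x18 to 32x32 (next power of 2).

Standard algorithm: 18^3 = 5832 multiplications
Strassen's algorithm: 7^(log2(32)) = 7^5 = 16807 multiplications
Difference: 5832 - 16807 = -10975 (Strassen uses MORE here due to padding overhead — for small or just-over-power-of-2 n, padding can outweigh the per-level savings)

Standard: 5832 multiplications (18^3). Strassen: 16807 multiplications (7^5, after padding to 32x32). Strassen reduces 8 recursive multiplications to 7 at each level.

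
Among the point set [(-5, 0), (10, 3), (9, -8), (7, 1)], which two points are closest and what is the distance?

Computing all pairwise distances among 4 points:

d((-5, 0), (10, 3)) = 15.2971
d((-5, 0), (9, -8)) = 16.1245
d((-5, 0), (7, 1)) = 12.0416
d((10, 3), (9, -8)) = 11.0454
d((10, 3), (7, 1)) = 3.6056 <-- minimum
d((9, -8), (7, 1)) = 9.2195

Closest pair: (10, 3) and (7, 1) with distance 3.6056

The closest pair is (10, 3) and (7, 1) with Euclidean distance 3.6056. For 4 points, brute-force pairwise comparison is shown above. For large n, the divide-and-conquer algorithm (sort by x, recurse on halves, check the dividing strip) achieves O(n log n).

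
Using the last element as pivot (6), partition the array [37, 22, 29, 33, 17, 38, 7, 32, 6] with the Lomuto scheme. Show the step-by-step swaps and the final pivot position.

Lomuto partition with pivot = 6:

Initial array: [37, 22, 29, 33, 17, 38, 7, 32, 6]

arr[0]=37 > 6: no swap
arr[1]=22 > 6: no swap
arr[2]=29 > 6: no swap
arr[3]=33 > 6: no swap
arr[4]=17 > 6: no swap
arr[5]=38 > 6: no swap
arr[6]=7 > 6: no swap
arr[7]=32 > 6: no swap

Place pivot at position 0: [6, 22, 29, 33, 17, 38, 7, 32, 37]
Pivot position: 0

After partitioning with pivot 6, the array becomes [6, 22, 29, 33, 17, 38, 7, 32, 37]. The pivot is placed at index 0. All elements to the left of the pivot are <= 6, and all elements to the right are > 6.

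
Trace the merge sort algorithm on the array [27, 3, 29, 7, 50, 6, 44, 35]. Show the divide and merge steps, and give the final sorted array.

Merge sort trace:

Split: [27, 3, 29, 7, 50, 6, 44, 35] -> [27, 3, 29, 7] and [50, 6, 44, 35]
  Split: [27, 3, 29, 7] -> [27, 3] and [29, 7]
    Split: [27, 3] -> [27] and [3]
    Merge: [27] + [3] -> [3, 27]
    Split: [29, 7] -> [29] and [7]
    Merge: [29] + [7] -> [7, 29]
  Merge: [3, 27] + [7, 29] -> [3, 7, 27, 29]
  Split: [50, 6, 44, 35] -> [50, 6] and [44, 35]
    Split: [50, 6] -> [50] and [6]
    Merge: [50] + [6] -> [6, 50]
    Split: [44, 35] -> [44] and [35]
    Merge: [44] + [35] -> [35, 44]
  Merge: [6, 50] + [35, 44] -> [6, 35, 44, 50]
Merge: [3, 7, 27, 29] + [6, 35, 44, 50] -> [3, 6, 7, 27, 29, 35, 44, 50]

Final sorted array: [3, 6, 7, 27, 29, 35, 44, 50]

The merge sort proceeds by recursively splitting the array and merging sorted halves.
After all merges, the sorted array is [3, 6, 7, 27, 29, 35, 44, 50].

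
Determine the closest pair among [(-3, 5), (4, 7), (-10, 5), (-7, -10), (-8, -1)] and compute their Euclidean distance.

Computing all pairwise distances among 5 points:

d((-3, 5), (4, 7)) = 7.2801
d((-3, 5), (-10, 5)) = 7.0
d((-3, 5), (-7, -10)) = 15.5242
d((-3, 5), (-8, -1)) = 7.8102
d((4, 7), (-10, 5)) = 14.1421
d((4, 7), (-7, -10)) = 20.2485
d((4, 7), (-8, -1)) = 14.4222
d((-10, 5), (-7, -10)) = 15.2971
d((-10, 5), (-8, -1)) = 6.3246 <-- minimum
d((-7, -10), (-8, -1)) = 9.0554

Closest pair: (-10, 5) and (-8, -1) with distance 6.3246

The closest pair is (-10, 5) and (-8, -1) with Euclidean distance 6.3246. For 5 points, brute-force pairwise comparison is shown above. For large n, the divide-and-conquer algorithm (sort by x, recurse on halves, check the dividing strip) achieves O(n log n).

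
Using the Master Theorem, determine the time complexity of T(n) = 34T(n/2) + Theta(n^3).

Master Theorem for T(n) = 34T(n/2) + O(n^3):

a = 34, b = 2, c = 3
log_b(a) = log_2(34) = 5.0875

Case 1: c = 3 < log_2(34) = 5.0875
T(n) = O(n^(log_2 34))

For T(n) = 34T(n/2) + O(n^3): log_2(34) = 5.0875. This is Case 1 of the Master Theorem (c < log_b(a), work dominated by leaves), giving O(n^(log_2 34)).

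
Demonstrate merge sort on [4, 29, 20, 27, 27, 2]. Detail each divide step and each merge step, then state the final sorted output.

Merge sort trace:

Split: [4, 29, 20, 27, 27, 2] -> [4, 29, 20] and [27, 27, 2]
  Split: [4, 29, 20] -> [4] and [29, 20]
    Split: [29, 20] -> [29] and [20]
    Merge: [29] + [20] -> [20, 29]
  Merge: [4] + [20, 29] -> [4, 20, 29]
  Split: [27, 27, 2] -> [27] and [27, 2]
    Split: [27, 2] -> [27] and [2]
    Merge: [27] + [2] -> [2, 27]
  Merge: [27] + [2, 27] -> [2, 27, 27]
Merge: [4, 20, 29] + [2, 27, 27] -> [2, 4, 20, 27, 27, 29]

Final sorted array: [2, 4, 20, 27, 27, 29]

The merge sort proceeds by recursively splitting the array and merging sorted halves.
After all merges, the sorted array is [2, 4, 20, 27, 27, 29].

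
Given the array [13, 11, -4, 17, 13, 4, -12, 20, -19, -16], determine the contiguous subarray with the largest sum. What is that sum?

Using Kadane's algorithm on [13, 11, -4, 17, 13, 4, -12, 20, -19, -16]:

Scanning through the array:
Position 1 (value 11): max_ending_here = 24, max_so_far = 24
Position 2 (value -4): max_ending_here = 20, max_so_far = 24
Position 3 (value 17): max_ending_here = 37, max_so_far = 37
Position 4 (value 13): max_ending_here = 50, max_so_far = 50
Position 5 (value 4): max_ending_here = 54, max_so_far = 54
Position 6 (value -12): max_ending_here = 42, max_so_far = 54
Position 7 (value 20): max_ending_here = 62, max_so_far = 62
Position 8 (value -19): max_ending_here = 43, max_so_far = 62
Position 9 (value -16): max_ending_here = 27, max_so_far = 62

Maximum subarray: [13, 11, -4, 17, 13, 4, -12, 20]
Maximum sum: 62

The maximum subarray is [13, 11, -4, 17, 13, 4, -12, 20] with sum 62. This subarray runs from index 0 to index 7.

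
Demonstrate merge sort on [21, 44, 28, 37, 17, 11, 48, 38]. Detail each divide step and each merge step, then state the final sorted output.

Merge sort trace:

Split: [21, 44, 28, 37, 17, 11, 48, 38] -> [21, 44, 28, 37] and [17, 11, 48, 38]
  Split: [21, 44, 28, 37] -> [21, 44] and [28, 37]
    Split: [21, 44] -> [21] and [44]
    Merge: [21] + [44] -> [21, 44]
    Split: [28, 37] -> [28] and [37]
    Merge: [28] + [37] -> [28, 37]
  Merge: [21, 44] + [28, 37] -> [21, 28, 37, 44]
  Split: [17, 11, 48, 38] -> [17, 11] and [48, 38]
    Split: [17, 11] -> [17] and [11]
    Merge: [17] + [11] -> [11, 17]
    Split: [48, 38] -> [48] and [38]
    Merge: [48] + [38] -> [38, 48]
  Merge: [11, 17] + [38, 48] -> [11, 17, 38, 48]
Merge: [21, 28, 37, 44] + [11, 17, 38, 48] -> [11, 17, 21, 28, 37, 38, 44, 48]

Final sorted array: [11, 17, 21, 28, 37, 38, 44, 48]

The merge sort proceeds by recursively splitting the array and merging sorted halves.
After all merges, the sorted array is [11, 17, 21, 28, 37, 38, 44, 48].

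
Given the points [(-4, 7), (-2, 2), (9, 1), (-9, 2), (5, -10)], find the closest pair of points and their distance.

Computing all pairwise distances among 5 points:

d((-4, 7), (-2, 2)) = 5.3852 <-- minimum
d((-4, 7), (9, 1)) = 14.3178
d((-4, 7), (-9, 2)) = 7.0711
d((-4, 7), (5, -10)) = 19.2354
d((-2, 2), (9, 1)) = 11.0454
d((-2, 2), (-9, 2)) = 7.0
d((-2, 2), (5, -10)) = 13.8924
d((9, 1), (-9, 2)) = 18.0278
d((9, 1), (5, -10)) = 11.7047
d((-9, 2), (5, -10)) = 18.4391

Closest pair: (-4, 7) and (-2, 2) with distance 5.3852

The closest pair is (-4, 7) and (-2, 2) with Euclidean distance 5.3852. For 5 points, brute-force pairwise comparison is shown above. For large n, the divide-and-conquer algorithm (sort by x, recurse on halves, check the dividing strip) achieves O(n log n).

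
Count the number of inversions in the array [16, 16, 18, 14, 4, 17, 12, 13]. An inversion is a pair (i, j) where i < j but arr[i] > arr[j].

Finding inversions in [16, 16, 18, 14, 4, 17, 12, 13]:

(0, 3): arr[0]=16 > arr[3]=14
(0, 4): arr[0]=16 > arr[4]=4
(0, 6): arr[0]=16 > arr[6]=12
(0, 7): arr[0]=16 > arr[7]=13
(1, 3): arr[1]=16 > arr[3]=14
(1, 4): arr[1]=16 > arr[4]=4
(1, 6): arr[1]=16 > arr[6]=12
(1, 7): arr[1]=16 > arr[7]=13
(2, 3): arr[2]=18 > arr[3]=14
(2, 4): arr[2]=18 > arr[4]=4
(2, 5): arr[2]=18 > arr[5]=17
(2, 6): arr[2]=18 > arr[6]=12
(2, 7): arr[2]=18 > arr[7]=13
(3, 4): arr[3]=14 > arr[4]=4
(3, 6): arr[3]=14 > arr[6]=12
(3, 7): arr[3]=14 > arr[7]=13
(5, 6): arr[5]=17 > arr[6]=12
(5, 7): arr[5]=17 > arr[7]=13

Total inversions: 18

The array has 18 inversion(s): (0,3), (0,4), (0,6), (0,7), (1,3), (1,4), (1,6), (1,7), (2,3), (2,4), (2,5), (2,6), (2,7), (3,4), (3,6), (3,7), (5,6), (5,7). Each pair (i,j) satisfies i < j and arr[i] > arr[j].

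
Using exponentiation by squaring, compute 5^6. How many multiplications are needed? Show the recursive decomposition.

Computing 5^6 by squaring (build up from 5^1; each line after the first costs one multiplication):

5^1 = 5
5^2 = (5^1)^2 = 5^2 = 25
5^3 = 5 * 5^2 = 5 * 25 = 125
5^6 = (5^3)^2 = 125^2 = 15625

Result: 15625
Multiplications needed: 3 (3 lines after 5^1)

5^6 = 15625. Using exponentiation by squaring, this requires 3 multiplications. The key idea: if the exponent is even, square the half-power; if odd, multiply by the base once.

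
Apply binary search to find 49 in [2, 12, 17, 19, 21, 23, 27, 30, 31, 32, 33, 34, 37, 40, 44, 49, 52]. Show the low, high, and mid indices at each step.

Binary search for 49 in [2, 12, 17, 19, 21, 23, 27, 30, 31, 32, 33, 34, 37, 40, 44, 49, 52]:

lo=0, hi=16, mid=8, arr[mid]=31 -> 31 < 49, search right half
lo=9, hi=16, mid=12, arr[mid]=37 -> 37 < 49, search right half
lo=13, hi=16, mid=14, arr[mid]=44 -> 44 < 49, search right half
lo=15, hi=16, mid=15, arr[mid]=49 -> Found target at index 15!

Binary search finds 49 at index 15 after 4 comparisons. The search repeatedly halves the search space by comparing with the middle element.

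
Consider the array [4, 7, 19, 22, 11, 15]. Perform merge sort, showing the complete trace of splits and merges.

Merge sort trace:

Split: [4, 7, 19, 22, 11, 15] -> [4, 7, 19] and [22, 11, 15]
  Split: [4, 7, 19] -> [4] and [7, 19]
    Split: [7, 19] -> [7] and [19]
    Merge: [7] + [19] -> [7, 19]
  Merge: [4] + [7, 19] -> [4, 7, 19]
  Split: [22, 11, 15] -> [22] and [11, 15]
    Split: [11, 15] -> [11] and [15]
    Merge: [11] + [15] -> [11, 15]
  Merge: [22] + [11, 15] -> [11, 15, 22]
Merge: [4, 7, 19] + [11, 15, 22] -> [4, 7, 11, 15, 19, 22]

Final sorted array: [4, 7, 11, 15, 19, 22]

The merge sort proceeds by recursively splitting the array and merging sorted halves.
After all merges, the sorted array is [4, 7, 11, 15, 19, 22].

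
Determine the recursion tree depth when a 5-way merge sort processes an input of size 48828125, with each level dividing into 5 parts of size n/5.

For divide and conquer with division factor 5:

Problem sizes at each level:
Level 0: 48828125
Level 1: 9765625
Level 2: 1953125
Level 3: 390625
Level 4: 78125
Level 5: 15625
Level 6: 3125
Level 7: 625
Level 8: 125
Level 9: 25
Level 10: 5
Level 11: 1

The root is level 0 and the size-1 base case is level 11 (the tree spans levels 0 through 11, i.e. 12 levels counting the root), so the depth is the number of divisions: log_5(48828125) = 11

The recursion tree depth is log_5(48828125) = 11. At each level, the problem size is divided by 5, so it takes 11 divisions to reduce to a base case of size 1. The algorithm makes 5 recursive calls at each level.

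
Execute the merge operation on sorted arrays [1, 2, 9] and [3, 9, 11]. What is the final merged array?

Merging process:

Compare 1 vs 3: take 1 from left. Merged: [1]
Compare 2 vs 3: take 2 from left. Merged: [1, 2]
Compare 9 vs 3: take 3 from right. Merged: [1, 2, 3]
Compare 9 vs 9: take 9 from left. Merged: [1, 2, 3, 9]
Append remaining from right: [9, 11]. Merged: [1, 2, 3, 9, 9, 11]

Final merged array: [1, 2, 3, 9, 9, 11]
Total comparisons: 4

The merged array is [1, 2, 3, 9, 9, 11], requiring 4 comparisons. The merge step runs in O(n) time where n is the total number of elements.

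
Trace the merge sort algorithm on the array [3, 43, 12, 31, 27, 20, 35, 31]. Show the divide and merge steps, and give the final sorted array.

Merge sort trace:

Split: [3, 43, 12, 31, 27, 20, 35, 31] -> [3, 43, 12, 31] and [27, 20, 35, 31]
  Split: [3, 43, 12, 31] -> [3, 43] and [12, 31]
    Split: [3, 43] -> [3] and [43]
    Merge: [3] + [43] -> [3, 43]
    Split: [12, 31] -> [12] and [31]
    Merge: [12] + [31] -> [12, 31]
  Merge: [3, 43] + [12, 31] -> [3, 12, 31, 43]
  Split: [27, 20, 35, 31] -> [27, 20] and [35, 31]
    Split: [27, 20] -> [27] and [20]
    Merge: [27] + [20] -> [20, 27]
    Split: [35, 31] -> [35] and [31]
    Merge: [35] + [31] -> [31, 35]
  Merge: [20, 27] + [31, 35] -> [20, 27, 31, 35]
Merge: [3, 12, 31, 43] + [20, 27, 31, 35] -> [3, 12, 20, 27, 31, 31, 35, 43]

Final sorted array: [3, 12, 20, 27, 31, 31, 35, 43]

The merge sort proceeds by recursively splitting the array and merging sorted halves.
After all merges, the sorted array is [3, 12, 20, 27, 31, 31, 35, 43].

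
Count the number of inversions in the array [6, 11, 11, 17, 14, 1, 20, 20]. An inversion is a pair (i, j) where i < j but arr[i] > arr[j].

Finding inversions in [6, 11, 11, 17, 14, 1, 20, 20]:

(0, 5): arr[0]=6 > arr[5]=1
(1, 5): arr[1]=11 > arr[5]=1
(2, 5): arr[2]=11 > arr[5]=1
(3, 4): arr[3]=17 > arr[4]=14
(3, 5): arr[3]=17 > arr[5]=1
(4, 5): arr[4]=14 > arr[5]=1

Total inversions: 6

The array has 6 inversion(s): (0,5), (1,5), (2,5), (3,4), (3,5), (4,5). Each pair (i,j) satisfies i < j and arr[i] > arr[j].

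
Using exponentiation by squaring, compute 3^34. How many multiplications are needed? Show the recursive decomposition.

Computing 3^34 by squaring (build up from 3^1; each line after the first costs one multiplication):

3^1 = 3
3^2 = (3^1)^2 = 3^2 = 9
3^4 = (3^2)^2 = 9^2 = 81
3^8 = (3^4)^2 = 81^2 = 6561
3^16 = (3^8)^2 = 6561^2 = 43046721
3^17 = 3 * 3^16 = 3 * 43046721 = 129140163
3^34 = (3^17)^2 = 129140163^2 = 16677181699666569

Result: 16677181699666569
Multiplications needed: 6 (6 lines after 3^1)

3^34 = 16677181699666569. Using exponentiation by squaring, this requires 6 multiplications. The key idea: if the exponent is even, square the half-power; if odd, multiply by the base once.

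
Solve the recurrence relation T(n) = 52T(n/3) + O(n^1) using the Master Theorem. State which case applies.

Master Theorem for T(n) = 52T(n/3) + O(n^1):

a = 52, b = 3, c = 1
log_b(a) = log_3(52) = 3.5966

Case 1: c = 1 < log_3(52) = 3.5966
T(n) = O(n^(log_3 52))

For T(n) = 52T(n/3) + O(n^1): log_3(52) = 3.5966. This is Case 1 of the Master Theorem (c < log_b(a), work dominated by leaves), giving O(n^(log_3 52)).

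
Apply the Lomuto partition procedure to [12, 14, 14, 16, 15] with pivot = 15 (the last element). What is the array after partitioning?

Lomuto partition with pivot = 15:

Initial array: [12, 14, 14, 16, 15]

arr[0]=12 <= 15: swap with position 0, array becomes [12, 14, 14, 16, 15]
arr[1]=14 <= 15: swap with position 1, array becomes [12, 14, 14, 16, 15]
arr[2]=14 <= 15: swap with position 2, array becomes [12, 14, 14, 16, 15]
arr[3]=16 > 15: no swap

Place pivot at position 3: [12, 14, 14, 15, 16]
Pivot position: 3

After partitioning with pivot 15, the array becomes [12, 14, 14, 15, 16]. The pivot is placed at index 3. All elements to the left of the pivot are <= 15, and all elements to the right are > 15.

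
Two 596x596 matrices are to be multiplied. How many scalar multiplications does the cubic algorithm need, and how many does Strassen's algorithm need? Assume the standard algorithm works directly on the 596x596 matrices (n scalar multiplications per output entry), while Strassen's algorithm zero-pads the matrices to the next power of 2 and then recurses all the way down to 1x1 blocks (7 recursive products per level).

Matrix multiplication for 596x596 matrices:

Strassen's algorithm requires power-of-2 dimensions. Pad 596x596 to 1024x1024 (next power of 2).

Standard algorithm: 596^3 = 211708736 multiplications
Strassen's algorithm: 7^(log2(1024)) = 7^10 = 282475249 multiplications
Difference: 211708736 - 282475249 = -70766513 (Strassen uses MORE here due to padding overhead — for small or just-over-power-of-2 n, padding can outweigh the per-level savings)

Standard: 211708736 multiplications (596^3). Strassen: 282475249 multiplications (7^10, after padding to 1024x1024). Strassen reduces 8 recursive multiplications to 7 at each level.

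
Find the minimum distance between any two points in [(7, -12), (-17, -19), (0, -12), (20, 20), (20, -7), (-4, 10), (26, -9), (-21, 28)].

Computing all pairwise distances among 8 points:

d((7, -12), (-17, -19)) = 25.0
d((7, -12), (0, -12)) = 7.0
d((7, -12), (20, 20)) = 34.5398
d((7, -12), (20, -7)) = 13.9284
d((7, -12), (-4, 10)) = 24.5967
d((7, -12), (26, -9)) = 19.2354
d((7, -12), (-21, 28)) = 48.8262
d((-17, -19), (0, -12)) = 18.3848
d((-17, -19), (20, 20)) = 53.7587
d((-17, -19), (20, -7)) = 38.8973
d((-17, -19), (-4, 10)) = 31.7805
d((-17, -19), (26, -9)) = 44.1475
d((-17, -19), (-21, 28)) = 47.1699
d((0, -12), (20, 20)) = 37.7359
d((0, -12), (20, -7)) = 20.6155
d((0, -12), (-4, 10)) = 22.3607
d((0, -12), (26, -9)) = 26.1725
d((0, -12), (-21, 28)) = 45.1774
d((20, 20), (20, -7)) = 27.0
d((20, 20), (-4, 10)) = 26.0
d((20, 20), (26, -9)) = 29.6142
d((20, 20), (-21, 28)) = 41.7732
d((20, -7), (-4, 10)) = 29.4109
d((20, -7), (26, -9)) = 6.3246 <-- minimum
d((20, -7), (-21, 28)) = 53.9073
d((-4, 10), (26, -9)) = 35.5106
d((-4, 10), (-21, 28)) = 24.7588
d((26, -9), (-21, 28)) = 59.8164

Closest pair: (20, -7) and (26, -9) with distance 6.3246

The closest pair is (20, -7) and (26, -9) with Euclidean distance 6.3246. For 8 points, brute-force pairwise comparison is shown above. For large n, the divide-and-conquer algorithm (sort by x, recurse on halves, check the dividing strip) achieves O(n log n).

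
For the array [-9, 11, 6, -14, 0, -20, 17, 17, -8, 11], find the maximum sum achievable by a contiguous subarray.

Using Kadane's algorithm on [-9, 11, 6, -14, 0, -20, 17, 17, -8, 11]:

Scanning through the array:
Position 1 (value 11): max_ending_here = 11, max_so_far = 11
Position 2 (value 6): max_ending_here = 17, max_so_far = 17
Position 3 (value -14): max_ending_here = 3, max_so_far = 17
Position 4 (value 0): max_ending_here = 3, max_so_far = 17
Position 5 (value -20): max_ending_here = -17, max_so_far = 17
Position 6 (value 17): max_ending_here = 17, max_so_far = 17
Position 7 (value 17): max_ending_here = 34, max_so_far = 34
Position 8 (value -8): max_ending_here = 26, max_so_far = 34
Position 9 (value 11): max_ending_here = 37, max_so_far = 37

Maximum subarray: [17, 17, -8, 11]
Maximum sum: 37

The maximum subarray is [17, 17, -8, 11] with sum 37. This subarray runs from index 6 to index 9.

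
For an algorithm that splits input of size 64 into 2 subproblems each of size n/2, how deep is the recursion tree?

For divide and conquer with division factor 2:

Problem sizes at each level:
Level 0: 64
Level 1: 32
Level 2: 16
Level 3: 8
Level 4: 4
Level 5: 2
Level 6: 1

The root is level 0 and the size-1 base case is level 6 (the tree spans levels 0 through 6, i.e. 7 levels counting the root), so the depth is the number of divisions: log_2(64) = 6

The recursion tree depth is log_2(64) = 6. At each level, the problem size is divided by 2, so it takes 6 divisions to reduce to a base case of size 1. The algorithm makes 2 recursive calls at each level.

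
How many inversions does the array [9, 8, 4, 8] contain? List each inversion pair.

Finding inversions in [9, 8, 4, 8]:

(0, 1): arr[0]=9 > arr[1]=8
(0, 2): arr[0]=9 > arr[2]=4
(0, 3): arr[0]=9 > arr[3]=8
(1, 2): arr[1]=8 > arr[2]=4

Total inversions: 4

The array has 4 inversion(s): (0,1), (0,2), (0,3), (1,2). Each pair (i,j) satisfies i < j and arr[i] > arr[j].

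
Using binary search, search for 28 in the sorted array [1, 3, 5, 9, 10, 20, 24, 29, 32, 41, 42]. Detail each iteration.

Binary search for 28 in [1, 3, 5, 9, 10, 20, 24, 29, 32, 41, 42]:

lo=0, hi=10, mid=5, arr[mid]=20 -> 20 < 28, search right half
lo=6, hi=10, mid=8, arr[mid]=32 -> 32 > 28, search left half
lo=6, hi=7, mid=6, arr[mid]=24 -> 24 < 28, search right half
lo=7, hi=7, mid=7, arr[mid]=29 -> 29 > 28, search left half
lo=7 > hi=6, target 28 not found

Binary search determines that 28 is not in the array after 4 comparisons. The search space was exhausted without finding the target.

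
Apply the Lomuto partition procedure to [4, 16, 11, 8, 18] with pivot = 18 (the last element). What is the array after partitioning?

Lomuto partition with pivot = 18:

Initial array: [4, 16, 11, 8, 18]

arr[0]=4 <= 18: swap with position 0, array becomes [4, 16, 11, 8, 18]
arr[1]=16 <= 18: swap with position 1, array becomes [4, 16, 11, 8, 18]
arr[2]=11 <= 18: swap with position 2, array becomes [4, 16, 11, 8, 18]
arr[3]=8 <= 18: swap with position 3, array becomes [4, 16, 11, 8, 18]

Place pivot at position 4: [4, 16, 11, 8, 18]
Pivot position: 4

After partitioning with pivot 18, the array becomes [4, 16, 11, 8, 18]. The pivot is placed at index 4. All elements to the left of the pivot are <= 18, and all elements to the right are > 18.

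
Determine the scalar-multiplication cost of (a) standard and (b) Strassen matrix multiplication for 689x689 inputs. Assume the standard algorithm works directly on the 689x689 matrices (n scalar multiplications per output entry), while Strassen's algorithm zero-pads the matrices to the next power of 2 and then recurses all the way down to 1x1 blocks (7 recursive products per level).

Matrix multiplication for 689x689 matrices:

Strassen's algorithm requires power-of-2 dimensions. Pad 689x689 to 1024x1024 (next power of 2).

Standard algorithm: 689^3 = 327082769 multiplications
Strassen's algorithm: 7^(log2(1024)) = 7^10 = 282475249 multiplications
Savings: 327082769 - 282475249 = 44607520 multiplications

Standard: 327082769 multiplications (689^3). Strassen: 282475249 multiplications (7^10, after padding to 1024x1024). Strassen reduces 8 recursive multiplications to 7 at each level.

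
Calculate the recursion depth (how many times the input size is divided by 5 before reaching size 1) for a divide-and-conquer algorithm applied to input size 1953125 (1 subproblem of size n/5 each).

For divide and conquer with division factor 5:

Problem sizes at each level:
Level 0: 1953125
Level 1: 390625
Level 2: 78125
Level 3: 15625
Level 4: 3125
Level 5: 625
Level 6: 125
Level 7: 25
Level 8: 5
Level 9: 1

The root is level 0 and the size-1 base case is level 9 (the tree spans levels 0 through 9, i.e. 10 levels counting the root), so the depth is the number of divisions: log_5(1953125) = 9

The recursion tree depth is log_5(1953125) = 9. At each level, the problem size is divided by 5, so it takes 9 divisions to reduce to a base case of size 1. The algorithm makes 1 recursive call at each level.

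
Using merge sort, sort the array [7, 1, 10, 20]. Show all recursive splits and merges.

Merge sort trace:

Split: [7, 1, 10, 20] -> [7, 1] and [10, 20]
  Split: [7, 1] -> [7] and [1]
  Merge: [7] + [1] -> [1, 7]
  Split: [10, 20] -> [10] and [20]
  Merge: [10] + [20] -> [10, 20]
Merge: [1, 7] + [10, 20] -> [1, 7, 10, 20]

Final sorted array: [1, 7, 10, 20]

The merge sort proceeds by recursively splitting the array and merging sorted halves.
After all merges, the sorted array is [1, 7, 10, 20].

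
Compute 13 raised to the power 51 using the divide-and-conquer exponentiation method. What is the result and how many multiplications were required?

Computing 13^51 by squaring (build up from 13^1; each line after the first costs one multiplication):

13^1 = 13
13^2 = (13^1)^2 = 13^2 = 169
13^3 = 13 * 13^2 = 13 * 169 = 2197
13^6 = (13^3)^2 = 2197^2 = 4826809
13^12 = (13^6)^2 = 4826809^2 = 23298085122481
13^24 = (13^12)^2 = 23298085122481^2 = 542800770374370512771595361
13^25 = 13 * 13^24 = 13 * 542800770374370512771595361 = 7056410014866816666030739693
13^50 = (13^25)^2 = 7056410014866816666030739693^2 = 49792922297912707801714181535533618316401192004725734249
13^51 = 13 * 13^50 = 13 * 49792922297912707801714181535533618316401192004725734249 = 647307989872865201422284359961937038113215496061434545237

Result: 647307989872865201422284359961937038113215496061434545237
Multiplications needed: 8 (8 lines after 13^1)

13^51 = 647307989872865201422284359961937038113215496061434545237. Using exponentiation by squaring, this requires 8 multiplications. The key idea: if the exponent is even, square the half-power; if odd, multiply by the base once.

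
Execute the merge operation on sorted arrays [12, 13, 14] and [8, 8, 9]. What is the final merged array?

Merging process:

Compare 12 vs 8: take 8 from right. Merged: [8]
Compare 12 vs 8: take 8 from right. Merged: [8, 8]
Compare 12 vs 9: take 9 from right. Merged: [8, 8, 9]
Append remaining from left: [12, 13, 14]. Merged: [8, 8, 9, 12, 13, 14]

Final merged array: [8, 8, 9, 12, 13, 14]
Total comparisons: 3

The merged array is [8, 8, 9, 12, 13, 14], requiring 3 comparisons. The merge step runs in O(n) time where n is the total number of elements.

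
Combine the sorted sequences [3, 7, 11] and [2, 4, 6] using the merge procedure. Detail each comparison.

Merging process:

Compare 3 vs 2: take 2 from right. Merged: [2]
Compare 3 vs 4: take 3 from left. Merged: [2, 3]
Compare 7 vs 4: take 4 from right. Merged: [2, 3, 4]
Compare 7 vs 6: take 6 from right. Merged: [2, 3, 4, 6]
Append remaining from left: [7, 11]. Merged: [2, 3, 4, 6, 7, 11]

Final merged array: [2, 3, 4, 6, 7, 11]
Total comparisons: 4

The merged array is [2, 3, 4, 6, 7, 11], requiring 4 comparisons. The merge step runs in O(n) time where n is the total number of elements.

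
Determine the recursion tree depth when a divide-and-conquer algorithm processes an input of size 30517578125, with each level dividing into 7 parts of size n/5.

For divide and conquer with division factor 5:

Problem sizes at each level:
Level 0: 30517578125
Level 1: 6103515625
Level 2: 1220703125
Level 3: 244140625
Level 4: 48828125
Level 5: 9765625
Level 6: 1953125
Level 7: 390625
Level 8: 78125
Level 9: 15625
Level 10: 3125
Level 11: 625
Level 12: 125
Level 13: 25
Level 14: 5
Level 15: 1

The root is level 0 and the size-1 base case is level 15 (the tree spans levels 0 through 15, i.e. 16 levels counting the root), so the depth is the number of divisions: log_5(30517578125) = 15

The recursion tree depth is log_5(30517578125) = 15. At each level, the problem size is divided by 5, so it takes 15 divisions to reduce to a base case of size 1. The algorithm makes 7 recursive calls at each level.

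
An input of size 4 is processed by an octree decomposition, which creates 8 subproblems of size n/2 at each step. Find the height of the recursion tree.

For divide and conquer with division factor 2:

Problem sizes at each level:
Level 0: 4
Level 1: 2
Level 2: 1

The root is level 0 and the size-1 base case is level 2 (the tree spans levels 0 through 2, i.e. 3 levels counting the root), so the depth is the number of divisions: log_2(4) = 2

The recursion tree depth is log_2(4) = 2. At each level, the problem size is divided by 2, so it takes 2 divisions to reduce to a base case of size 1. The algorithm makes 8 recursive calls at each level.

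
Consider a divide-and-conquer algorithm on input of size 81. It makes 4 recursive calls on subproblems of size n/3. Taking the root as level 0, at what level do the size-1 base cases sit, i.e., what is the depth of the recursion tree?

For divide and conquer with division factor 3:

Problem sizes at each level:
Level 0: 81
Level 1: 27
Level 2: 9
Level 3: 3
Level 4: 1

The root is level 0 and the size-1 base case is level 4 (the tree spans levels 0 through 4, i.e. 5 levels counting the root), so the depth is the number of divisions: log_3(81) = 4

The recursion tree depth is log_3(81) = 4. At each level, the problem size is divided by 3, so it takes 4 divisions to reduce to a base case of size 1. The algorithm makes 4 recursive calls at each level.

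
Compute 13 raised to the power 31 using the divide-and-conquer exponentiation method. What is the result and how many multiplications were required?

Computing 13^31 by squaring (build up from 13^1; each line after the first costs one multiplication):

13^1 = 13
13^2 = (13^1)^2 = 13^2 = 169
13^3 = 13 * 13^2 = 13 * 169 = 2197
13^6 = (13^3)^2 = 2197^2 = 4826809
13^7 = 13 * 13^6 = 13 * 4826809 = 62748517
13^14 = (13^7)^2 = 62748517^2 = 3937376385699289
13^15 = 13 * 13^14 = 13 * 3937376385699289 = 51185893014090757
13^30 = (13^15)^2 = 51185893014090757^2 = 2619995643649944960380551432833049
13^31 = 13 * 13^30 = 13 * 2619995643649944960380551432833049 = 34059943367449284484947168626829637

Result: 34059943367449284484947168626829637
Multiplications needed: 8 (8 lines after 13^1)

13^31 = 34059943367449284484947168626829637. Using exponentiation by squaring, this requires 8 multiplications. The key idea: if the exponent is even, square the half-power; if odd, multiply by the base once.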